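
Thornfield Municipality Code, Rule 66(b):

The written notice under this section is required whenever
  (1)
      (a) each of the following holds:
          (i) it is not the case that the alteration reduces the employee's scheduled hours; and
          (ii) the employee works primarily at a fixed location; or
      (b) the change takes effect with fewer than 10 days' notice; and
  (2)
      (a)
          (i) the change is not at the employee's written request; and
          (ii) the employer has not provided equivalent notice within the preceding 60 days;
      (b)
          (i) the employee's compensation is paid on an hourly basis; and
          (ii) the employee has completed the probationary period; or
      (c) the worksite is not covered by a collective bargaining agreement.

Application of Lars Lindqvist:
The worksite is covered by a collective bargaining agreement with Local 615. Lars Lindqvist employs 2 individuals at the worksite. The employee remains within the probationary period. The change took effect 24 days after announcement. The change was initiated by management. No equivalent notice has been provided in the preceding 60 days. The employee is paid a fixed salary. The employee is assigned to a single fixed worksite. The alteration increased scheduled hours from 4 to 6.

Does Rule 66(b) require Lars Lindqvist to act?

(i) not (hours reduced) — met.
(ii) fixed location — satisfied.
So (a) is satisfied (T AND T).
(b) < 10 days' notice — fails.
(1) = T OR F = true.
(i) not employee-requested — met.
(ii) no recent notice — met.
(a): T AND T → true.
(i) hourly-paid — not satisfied.
(ii) past probation — fails.
(b): F AND F → false.
(c) no CBA — not satisfied.
(2): T OR F OR F → true.
Overall: T AND T → true.

Yes — required.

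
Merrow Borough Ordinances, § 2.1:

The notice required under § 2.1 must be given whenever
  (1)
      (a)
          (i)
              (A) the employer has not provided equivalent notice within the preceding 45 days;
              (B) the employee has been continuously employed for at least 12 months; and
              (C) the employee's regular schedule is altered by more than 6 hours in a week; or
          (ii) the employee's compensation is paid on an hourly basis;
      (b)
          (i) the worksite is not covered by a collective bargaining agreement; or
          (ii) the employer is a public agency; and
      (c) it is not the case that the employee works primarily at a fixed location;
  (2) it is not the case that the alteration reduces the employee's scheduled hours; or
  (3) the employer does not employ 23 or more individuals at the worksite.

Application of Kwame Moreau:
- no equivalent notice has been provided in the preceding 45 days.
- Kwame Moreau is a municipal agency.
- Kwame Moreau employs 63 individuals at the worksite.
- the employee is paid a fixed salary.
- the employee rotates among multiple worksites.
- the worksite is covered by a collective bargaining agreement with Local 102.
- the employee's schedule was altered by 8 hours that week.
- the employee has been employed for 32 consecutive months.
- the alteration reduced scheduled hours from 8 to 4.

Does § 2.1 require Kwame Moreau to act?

Yes — required.

(A) no recent notice — met.
(B) tenure ≥ 12 mo. — holds.
(C) schedule shift > 6h — holds.
(i): T AND T AND T → true.
(ii) hourly-paid — fails.
(a): T OR F → true.
(i) no CBA — not satisfied.
(ii) public agency — holds.
So (b) is satisfied (F OR T).
(c) not (fixed location) — satisfied.
(1): T AND T AND T → true.
(2) not (hours reduced) — not met.
(3) not (≥ 23 at site) — fails.
So Overall is satisfied (T OR F OR F).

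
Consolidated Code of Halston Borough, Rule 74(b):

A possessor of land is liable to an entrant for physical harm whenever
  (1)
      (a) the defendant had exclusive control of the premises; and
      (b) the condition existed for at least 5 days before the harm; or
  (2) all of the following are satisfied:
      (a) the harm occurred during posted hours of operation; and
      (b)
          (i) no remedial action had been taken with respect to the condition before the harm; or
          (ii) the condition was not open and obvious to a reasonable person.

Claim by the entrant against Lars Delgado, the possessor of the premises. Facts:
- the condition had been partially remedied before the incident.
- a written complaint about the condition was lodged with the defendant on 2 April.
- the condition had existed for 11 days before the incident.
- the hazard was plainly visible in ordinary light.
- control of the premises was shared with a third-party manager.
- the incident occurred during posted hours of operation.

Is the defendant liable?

(a) exclusive control — not met.
(b) condition ≥5 days old — met.
(1) = F AND T = false.
(a) during posted hours — satisfied.
(i) no remedial action — not satisfied.
(ii) not open/obvious — not met.
(b) = F OR F = false.
(2) = T AND F = false.
Overall = F OR F = false.

No — not liable.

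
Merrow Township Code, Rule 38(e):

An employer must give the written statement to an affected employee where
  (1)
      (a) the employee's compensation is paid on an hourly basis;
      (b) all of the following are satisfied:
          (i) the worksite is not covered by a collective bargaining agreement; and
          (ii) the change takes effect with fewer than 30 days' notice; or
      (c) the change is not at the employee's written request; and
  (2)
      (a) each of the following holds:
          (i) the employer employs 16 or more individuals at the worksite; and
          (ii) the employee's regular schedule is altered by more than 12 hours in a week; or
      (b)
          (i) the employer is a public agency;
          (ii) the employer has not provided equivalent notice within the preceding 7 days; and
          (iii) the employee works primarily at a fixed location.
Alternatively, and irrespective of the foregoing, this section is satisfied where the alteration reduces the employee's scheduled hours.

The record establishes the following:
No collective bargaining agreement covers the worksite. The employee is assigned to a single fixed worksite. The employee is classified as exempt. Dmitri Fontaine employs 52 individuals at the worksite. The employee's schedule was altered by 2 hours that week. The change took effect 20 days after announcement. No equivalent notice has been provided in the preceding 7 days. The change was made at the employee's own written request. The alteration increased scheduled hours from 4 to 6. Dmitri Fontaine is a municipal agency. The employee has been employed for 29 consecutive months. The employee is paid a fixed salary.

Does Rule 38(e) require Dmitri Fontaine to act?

Yes — required.

(a) hourly-paid — fails.
(i) no CBA — satisfied.
(ii) < 30 days' notice — met.
(b) = T AND T = true.
(c) not employee-requested — not met.
(1): F OR T OR F → true.
(i) ≥ 16 at site — holds.
(ii) schedule shift > 12h — fails.
So (a) is not satisfied (T AND F).
(i) public agency — satisfied.
(ii) no recent notice — satisfied.
(iii) fixed location — met.
(b): T AND T AND T → true.
(2) = F OR T = true.
Overall: T AND T → true.
Exception (hours reduced) — not satisfied.
Result: main true OR exception false → true.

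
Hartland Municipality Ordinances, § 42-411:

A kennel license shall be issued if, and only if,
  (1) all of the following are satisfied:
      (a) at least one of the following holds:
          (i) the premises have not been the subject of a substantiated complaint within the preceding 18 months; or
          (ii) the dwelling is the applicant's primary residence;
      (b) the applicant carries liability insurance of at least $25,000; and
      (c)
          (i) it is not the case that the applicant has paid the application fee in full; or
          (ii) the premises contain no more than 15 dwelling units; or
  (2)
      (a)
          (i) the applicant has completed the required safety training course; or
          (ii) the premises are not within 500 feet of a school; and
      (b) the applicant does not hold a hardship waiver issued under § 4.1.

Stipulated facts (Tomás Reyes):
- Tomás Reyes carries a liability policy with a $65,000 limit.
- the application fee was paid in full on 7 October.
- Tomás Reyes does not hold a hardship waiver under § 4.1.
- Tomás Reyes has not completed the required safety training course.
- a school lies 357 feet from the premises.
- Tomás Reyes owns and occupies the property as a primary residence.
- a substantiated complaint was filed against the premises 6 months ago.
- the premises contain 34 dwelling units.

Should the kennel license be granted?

(i) no complaint in 18 mo. — fails.
(ii) primary residence — met.
(a): F OR T → true.
(b) insurance ≥ $25,000 — met.
(i) not (fee paid) — not met.
(ii) ≤ 15 units — not met.
(c): F OR F → false.
(1): T AND T AND F → false.
(i) safety training — fails.
(ii) ≥500 ft from school — fails.
(a) = F OR F = false.
(b) not (hardship waiver) — met.
So (2) is not satisfied (F AND T).
Overall: F OR F → false.

No — denied.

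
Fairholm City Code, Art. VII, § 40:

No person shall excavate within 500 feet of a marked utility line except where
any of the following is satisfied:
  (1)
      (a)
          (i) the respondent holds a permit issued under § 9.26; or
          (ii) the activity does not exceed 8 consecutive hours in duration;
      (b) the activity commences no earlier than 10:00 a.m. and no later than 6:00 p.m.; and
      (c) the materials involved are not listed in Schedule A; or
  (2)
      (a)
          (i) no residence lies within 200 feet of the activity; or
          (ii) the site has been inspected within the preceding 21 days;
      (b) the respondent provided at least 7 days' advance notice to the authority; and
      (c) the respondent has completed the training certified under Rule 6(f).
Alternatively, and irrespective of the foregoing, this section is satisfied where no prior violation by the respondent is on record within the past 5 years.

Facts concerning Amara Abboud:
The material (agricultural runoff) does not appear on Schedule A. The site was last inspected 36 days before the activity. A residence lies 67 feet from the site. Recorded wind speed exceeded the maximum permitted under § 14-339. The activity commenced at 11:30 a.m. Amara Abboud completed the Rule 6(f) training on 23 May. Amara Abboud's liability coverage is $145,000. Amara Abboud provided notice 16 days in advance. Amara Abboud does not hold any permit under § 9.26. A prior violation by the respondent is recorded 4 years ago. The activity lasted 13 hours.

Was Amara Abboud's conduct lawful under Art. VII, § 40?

(i) holds permit — not met.
(ii) ≤ 8 hrs duration — not satisfied.
(a) = F OR F = false.
(b) start within hours — satisfied.
(c) not (Schedule A material) — met.
So (1) is not satisfied (F AND T AND T).
(i) no residence in 200 ft — not met.
(ii) site inspected — not met.
(a): F OR F → false.
(b) ≥7 days' notice — holds.
(c) training certified — satisfied.
So (2) is not satisfied (F AND T AND T).
Overall: F OR F → false.
Exception (no prior violation) — not satisfied.
Result: main false OR exception false → false.

No — unlawful.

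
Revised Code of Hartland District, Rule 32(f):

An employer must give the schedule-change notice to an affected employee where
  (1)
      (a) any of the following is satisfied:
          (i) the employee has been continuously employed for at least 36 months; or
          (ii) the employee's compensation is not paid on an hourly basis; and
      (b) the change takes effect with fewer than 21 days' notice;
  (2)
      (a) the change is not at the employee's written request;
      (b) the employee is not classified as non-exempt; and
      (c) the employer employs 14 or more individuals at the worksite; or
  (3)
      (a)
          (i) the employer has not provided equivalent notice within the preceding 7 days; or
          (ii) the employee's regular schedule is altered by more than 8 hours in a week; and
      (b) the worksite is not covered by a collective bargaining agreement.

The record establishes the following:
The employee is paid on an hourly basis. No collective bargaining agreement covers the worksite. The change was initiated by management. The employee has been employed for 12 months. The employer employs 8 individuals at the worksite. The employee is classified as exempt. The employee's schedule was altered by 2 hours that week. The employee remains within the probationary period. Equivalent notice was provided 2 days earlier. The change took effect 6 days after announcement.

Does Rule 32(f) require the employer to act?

(i) tenure ≥ 36 mo. — fails.
(ii) not (hourly-paid) — not met.
(a): F OR F → false.
(b) < 21 days' notice — satisfied.
(1) = F AND T = false.
(a) not employee-requested — met.
(b) not (non-exempt) — satisfied.
(c) ≥ 14 at site — fails.
(2): T AND T AND F → false.
(i) no recent notice — not met.
(ii) schedule shift > 8h — not met.
(a): F OR F → false.
(b) no CBA — holds.
So (3) is not satisfied (F AND T).
Overall: F OR F OR F → false.

No — not required.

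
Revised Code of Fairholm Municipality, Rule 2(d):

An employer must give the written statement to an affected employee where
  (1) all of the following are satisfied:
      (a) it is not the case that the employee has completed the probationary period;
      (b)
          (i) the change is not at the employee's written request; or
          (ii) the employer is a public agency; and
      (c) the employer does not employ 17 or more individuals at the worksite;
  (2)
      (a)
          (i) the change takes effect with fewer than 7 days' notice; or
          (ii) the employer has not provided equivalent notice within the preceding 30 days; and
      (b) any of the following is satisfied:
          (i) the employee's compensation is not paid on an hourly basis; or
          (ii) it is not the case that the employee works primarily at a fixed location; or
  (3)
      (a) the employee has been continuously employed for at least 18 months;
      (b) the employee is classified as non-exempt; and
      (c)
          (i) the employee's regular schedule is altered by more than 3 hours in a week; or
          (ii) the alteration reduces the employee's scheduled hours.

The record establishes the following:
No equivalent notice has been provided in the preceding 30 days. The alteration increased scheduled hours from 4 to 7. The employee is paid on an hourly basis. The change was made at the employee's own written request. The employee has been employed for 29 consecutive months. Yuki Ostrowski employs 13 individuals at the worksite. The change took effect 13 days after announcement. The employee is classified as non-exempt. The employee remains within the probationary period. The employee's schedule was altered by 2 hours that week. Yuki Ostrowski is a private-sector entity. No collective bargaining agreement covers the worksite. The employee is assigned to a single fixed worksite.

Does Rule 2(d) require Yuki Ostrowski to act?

(a) not (past probation) — satisfied.
(i) not employee-requested — fails.
(ii) public agency — not met.
(b): F OR F → false.
(c) not (≥ 17 at site) — satisfied.
So (1) is not satisfied (T AND F AND T).
(i) < 7 days' notice — fails.
(ii) no recent notice — met.
(a): F OR T → true.
(i) not (hourly-paid) — fails.
(ii) not (fixed location) — fails.
(b): F OR F → false.
(2) = T AND F = false.
(a) tenure ≥ 18 mo. — met.
(b) non-exempt — met.
(i) schedule shift > 3h — not met.
(ii) hours reduced — fails.
(c): F OR F → false.
(3) = T AND T AND F = false.
Overall = F OR F OR F = false.

No — not required.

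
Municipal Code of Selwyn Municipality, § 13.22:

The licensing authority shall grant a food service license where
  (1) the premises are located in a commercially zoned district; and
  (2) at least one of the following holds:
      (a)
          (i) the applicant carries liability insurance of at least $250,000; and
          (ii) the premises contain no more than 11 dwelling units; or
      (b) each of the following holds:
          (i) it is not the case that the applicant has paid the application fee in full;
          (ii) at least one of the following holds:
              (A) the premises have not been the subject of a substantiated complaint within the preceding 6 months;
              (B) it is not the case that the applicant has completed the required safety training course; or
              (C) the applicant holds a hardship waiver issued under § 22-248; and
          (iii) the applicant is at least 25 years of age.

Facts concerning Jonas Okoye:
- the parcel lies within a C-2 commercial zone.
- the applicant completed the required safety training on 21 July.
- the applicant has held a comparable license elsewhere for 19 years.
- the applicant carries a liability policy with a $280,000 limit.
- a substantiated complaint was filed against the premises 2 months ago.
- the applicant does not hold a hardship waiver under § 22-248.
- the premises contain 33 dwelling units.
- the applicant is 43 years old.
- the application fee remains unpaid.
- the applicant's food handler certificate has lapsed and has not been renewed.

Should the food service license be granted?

No — denied.

(1) commercially zoned — met.
(i) insurance ≥ $250,000 — satisfied.
(ii) ≤ 11 units — not satisfied.
(a) = T AND F = false.
(i) not (fee paid) — met.
(A) no complaint in 6 mo. — not satisfied.
(B) not (safety training) — not satisfied.
(C) hardship waiver — not satisfied.
(ii): F OR F OR F → false.
(iii) age ≥ 25 — holds.
So (b) is not satisfied (T AND F AND T).
(2) = F OR F = false.
Overall: T AND F → false.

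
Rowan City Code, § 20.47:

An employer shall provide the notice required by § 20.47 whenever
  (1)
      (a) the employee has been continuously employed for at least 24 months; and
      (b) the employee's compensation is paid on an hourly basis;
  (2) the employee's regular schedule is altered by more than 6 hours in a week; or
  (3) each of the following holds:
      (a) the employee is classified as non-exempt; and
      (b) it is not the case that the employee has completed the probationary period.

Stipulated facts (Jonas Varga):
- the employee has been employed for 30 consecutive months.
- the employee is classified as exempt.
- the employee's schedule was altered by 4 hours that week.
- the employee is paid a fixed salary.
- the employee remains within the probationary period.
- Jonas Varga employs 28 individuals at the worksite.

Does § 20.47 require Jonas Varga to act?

(a) tenure ≥ 24 mo. — satisfied.
(b) hourly-paid — fails.
(1): T AND F → false.
(2) schedule shift > 6h — fails.
(a) non-exempt — not met.
(b) not (past probation) — holds.
So (3) is not satisfied (F AND T).
So Overall is not satisfied (F OR F OR F).

No — not required.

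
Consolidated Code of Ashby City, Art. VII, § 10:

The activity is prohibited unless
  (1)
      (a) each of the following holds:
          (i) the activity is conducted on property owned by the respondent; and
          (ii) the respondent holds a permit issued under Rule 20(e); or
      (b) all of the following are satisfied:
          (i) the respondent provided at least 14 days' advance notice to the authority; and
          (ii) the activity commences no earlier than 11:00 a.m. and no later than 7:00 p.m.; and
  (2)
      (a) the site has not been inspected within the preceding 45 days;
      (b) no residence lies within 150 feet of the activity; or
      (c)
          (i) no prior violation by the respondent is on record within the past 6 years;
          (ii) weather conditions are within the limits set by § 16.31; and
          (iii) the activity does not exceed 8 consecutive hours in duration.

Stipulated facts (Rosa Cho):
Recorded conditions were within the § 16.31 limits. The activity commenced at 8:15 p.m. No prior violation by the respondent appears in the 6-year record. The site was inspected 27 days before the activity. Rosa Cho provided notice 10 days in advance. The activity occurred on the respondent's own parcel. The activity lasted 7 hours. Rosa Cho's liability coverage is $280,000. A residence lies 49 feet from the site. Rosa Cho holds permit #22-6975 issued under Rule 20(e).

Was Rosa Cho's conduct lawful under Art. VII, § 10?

Yes — lawful.

(i) own property — met.
(ii) holds permit — met.
(a) = T AND T = true.
(i) ≥14 days' notice — not met.
(ii) start within hours — fails.
(b) = F AND F = false.
(1): T OR F → true.
(a) not (site inspected) — not met.
(b) no residence in 150 ft — not satisfied.
(i) no prior violation — satisfied.
(ii) weather ok — met.
(iii) ≤ 8 hrs duration — satisfied.
(c) = T AND T AND T = true.
(2) = F OR F OR T = true.
So Overall is satisfied (T AND T).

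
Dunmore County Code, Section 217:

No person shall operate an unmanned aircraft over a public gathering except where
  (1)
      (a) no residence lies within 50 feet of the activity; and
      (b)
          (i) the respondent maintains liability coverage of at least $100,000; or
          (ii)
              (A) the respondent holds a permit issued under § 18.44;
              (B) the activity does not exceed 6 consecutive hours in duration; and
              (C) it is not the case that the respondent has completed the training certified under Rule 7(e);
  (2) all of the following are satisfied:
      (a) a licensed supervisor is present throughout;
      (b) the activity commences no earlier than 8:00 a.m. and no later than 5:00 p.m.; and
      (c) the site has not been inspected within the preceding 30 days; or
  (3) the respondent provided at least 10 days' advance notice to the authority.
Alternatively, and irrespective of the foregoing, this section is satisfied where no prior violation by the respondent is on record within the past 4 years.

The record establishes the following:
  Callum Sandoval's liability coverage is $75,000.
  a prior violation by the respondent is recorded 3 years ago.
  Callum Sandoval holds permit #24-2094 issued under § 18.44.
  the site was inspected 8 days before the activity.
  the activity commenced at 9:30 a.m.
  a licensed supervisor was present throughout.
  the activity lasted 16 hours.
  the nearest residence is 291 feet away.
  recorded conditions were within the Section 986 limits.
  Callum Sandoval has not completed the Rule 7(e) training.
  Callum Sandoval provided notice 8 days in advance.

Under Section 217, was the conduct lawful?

No — unlawful.

(a) no residence in 50 ft — holds.
(i) coverage ≥ $100,000 — not satisfied.
(A) holds permit — holds.
(B) ≤ 6 hrs duration — not satisfied.
(C) not (training certified) — satisfied.
(ii) = T AND F AND T = false.
(b): F OR F → false.
(1) = T AND F = false.
(a) supervisor present — met.
(b) start within hours — met.
(c) not (site inspected) — not satisfied.
(2): T AND T AND F → false.
(3) ≥10 days' notice — not satisfied.
Overall = F OR F OR F = false.
Exception (no prior violation) — not satisfied.
Result: main false OR exception false → false.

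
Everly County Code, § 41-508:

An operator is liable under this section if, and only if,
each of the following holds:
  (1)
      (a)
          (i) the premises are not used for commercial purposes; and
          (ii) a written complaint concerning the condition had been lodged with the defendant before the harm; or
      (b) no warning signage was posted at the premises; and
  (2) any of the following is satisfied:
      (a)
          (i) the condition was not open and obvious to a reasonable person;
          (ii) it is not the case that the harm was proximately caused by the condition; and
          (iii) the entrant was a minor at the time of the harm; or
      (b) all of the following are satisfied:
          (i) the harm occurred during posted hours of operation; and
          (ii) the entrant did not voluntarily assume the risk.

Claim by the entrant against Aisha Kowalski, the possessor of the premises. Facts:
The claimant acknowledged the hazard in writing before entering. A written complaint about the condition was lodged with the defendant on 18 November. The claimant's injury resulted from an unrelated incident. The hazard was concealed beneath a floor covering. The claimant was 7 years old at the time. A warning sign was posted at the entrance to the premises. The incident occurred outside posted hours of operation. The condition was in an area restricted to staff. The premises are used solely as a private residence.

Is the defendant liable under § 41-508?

(i) not (commercial use) — satisfied.
(ii) complaint lodged — satisfied.
(a): T AND T → true.
(b) no signage posted — fails.
So (1) is satisfied (T OR F).
(i) not open/obvious — met.
(ii) not (proximate cause) — holds.
(iii) entrant a minor — holds.
(a) = T AND T AND T = true.
(i) during posted hours — fails.
(ii) no assumed risk — fails.
So (b) is not satisfied (F AND F).
(2): T OR F → true.
So Overall is satisfied (T AND T).

Yes — liable.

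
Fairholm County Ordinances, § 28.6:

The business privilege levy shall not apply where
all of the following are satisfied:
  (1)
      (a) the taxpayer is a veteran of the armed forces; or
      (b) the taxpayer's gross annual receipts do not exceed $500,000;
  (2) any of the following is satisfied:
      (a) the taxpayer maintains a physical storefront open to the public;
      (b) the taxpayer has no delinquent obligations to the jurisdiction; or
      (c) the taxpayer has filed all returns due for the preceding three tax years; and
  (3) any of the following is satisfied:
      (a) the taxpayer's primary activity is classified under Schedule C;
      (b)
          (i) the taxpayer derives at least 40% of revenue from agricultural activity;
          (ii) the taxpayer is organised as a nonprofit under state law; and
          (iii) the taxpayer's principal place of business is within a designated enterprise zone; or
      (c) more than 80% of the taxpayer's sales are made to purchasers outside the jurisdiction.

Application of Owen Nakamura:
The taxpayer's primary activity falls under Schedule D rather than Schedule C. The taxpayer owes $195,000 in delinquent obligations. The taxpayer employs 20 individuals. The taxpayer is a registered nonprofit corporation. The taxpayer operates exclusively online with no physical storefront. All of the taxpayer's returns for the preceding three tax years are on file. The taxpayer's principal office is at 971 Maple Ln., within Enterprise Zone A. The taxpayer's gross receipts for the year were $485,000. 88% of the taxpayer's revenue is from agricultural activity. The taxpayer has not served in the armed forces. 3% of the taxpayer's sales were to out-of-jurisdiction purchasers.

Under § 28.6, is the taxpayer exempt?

(a) veteran — fails.
(b) receipts ≤ $500,000 — met.
So (1) is satisfied (F OR T).
(a) has storefront — not satisfied.
(b) no delinquency — fails.
(c) returns current — holds.
So (2) is satisfied (F OR F OR T).
(a) Schedule C activity — fails.
(i) ≥40% agricultural — holds.
(ii) nonprofit — satisfied.
(iii) in enterprise zone — satisfied.
(b) = T AND T AND T = true.
(c) >80% out-of-jur. sales — fails.
So (3) is satisfied (F OR T OR F).
So Overall is satisfied (T AND T AND T).

Yes — exempt.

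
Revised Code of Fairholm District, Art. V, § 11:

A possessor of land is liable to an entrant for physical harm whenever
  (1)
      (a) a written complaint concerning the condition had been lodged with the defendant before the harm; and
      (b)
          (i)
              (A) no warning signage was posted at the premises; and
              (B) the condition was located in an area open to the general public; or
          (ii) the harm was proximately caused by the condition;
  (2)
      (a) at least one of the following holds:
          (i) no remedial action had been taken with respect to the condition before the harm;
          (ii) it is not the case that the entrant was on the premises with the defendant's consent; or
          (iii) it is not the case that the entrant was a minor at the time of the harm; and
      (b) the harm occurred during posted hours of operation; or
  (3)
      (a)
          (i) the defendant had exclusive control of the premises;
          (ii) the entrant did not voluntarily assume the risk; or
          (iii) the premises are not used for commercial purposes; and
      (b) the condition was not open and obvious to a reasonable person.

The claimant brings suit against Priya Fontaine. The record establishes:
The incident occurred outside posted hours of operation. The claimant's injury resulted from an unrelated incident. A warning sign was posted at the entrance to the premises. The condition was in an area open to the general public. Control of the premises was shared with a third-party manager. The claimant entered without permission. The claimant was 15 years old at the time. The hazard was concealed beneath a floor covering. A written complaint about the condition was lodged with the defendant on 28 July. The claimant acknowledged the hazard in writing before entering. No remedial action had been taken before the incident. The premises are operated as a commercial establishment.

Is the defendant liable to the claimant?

(a) complaint lodged — holds.
(A) no signage posted — not met.
(B) public area — satisfied.
(i) = F AND T = false.
(ii) proximate cause — not satisfied.
(b): F OR F → false.
So (1) is not satisfied (T AND F).
(i) no remedial action — met.
(ii) not (consent to enter) — holds.
(iii) not (entrant a minor) — fails.
(a) = T OR T OR F = true.
(b) during posted hours — fails.
(2) = T AND F = false.
(i) exclusive control — fails.
(ii) no assumed risk — not satisfied.
(iii) not (commercial use) — fails.
(a) = F OR F OR F = false.
(b) not open/obvious — met.
(3) = F AND T = false.
So Overall is not satisfied (F OR F OR F).

No — not liable.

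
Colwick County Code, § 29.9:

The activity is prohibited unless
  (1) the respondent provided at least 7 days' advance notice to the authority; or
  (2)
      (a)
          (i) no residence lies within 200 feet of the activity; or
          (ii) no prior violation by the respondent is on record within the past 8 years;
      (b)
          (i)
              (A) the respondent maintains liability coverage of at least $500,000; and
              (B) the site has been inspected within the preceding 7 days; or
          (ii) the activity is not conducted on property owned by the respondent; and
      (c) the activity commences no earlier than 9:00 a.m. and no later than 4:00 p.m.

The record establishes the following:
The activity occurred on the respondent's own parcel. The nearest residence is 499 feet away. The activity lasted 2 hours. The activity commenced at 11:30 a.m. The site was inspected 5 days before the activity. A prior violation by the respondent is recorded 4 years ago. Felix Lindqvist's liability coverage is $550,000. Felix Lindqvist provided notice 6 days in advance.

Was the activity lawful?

(1) ≥7 days' notice — not satisfied.
(i) no residence in 200 ft — holds.
(ii) no prior violation — fails.
So (a) is satisfied (T OR F).
(A) coverage ≥ $500,000 — satisfied.
(B) site inspected — holds.
(i): T AND T → true.
(ii) not (own property) — fails.
(b): T OR F → true.
(c) start within hours — met.
So (2) is satisfied (T AND T AND T).
So Overall is satisfied (F OR T).

Yes — lawful.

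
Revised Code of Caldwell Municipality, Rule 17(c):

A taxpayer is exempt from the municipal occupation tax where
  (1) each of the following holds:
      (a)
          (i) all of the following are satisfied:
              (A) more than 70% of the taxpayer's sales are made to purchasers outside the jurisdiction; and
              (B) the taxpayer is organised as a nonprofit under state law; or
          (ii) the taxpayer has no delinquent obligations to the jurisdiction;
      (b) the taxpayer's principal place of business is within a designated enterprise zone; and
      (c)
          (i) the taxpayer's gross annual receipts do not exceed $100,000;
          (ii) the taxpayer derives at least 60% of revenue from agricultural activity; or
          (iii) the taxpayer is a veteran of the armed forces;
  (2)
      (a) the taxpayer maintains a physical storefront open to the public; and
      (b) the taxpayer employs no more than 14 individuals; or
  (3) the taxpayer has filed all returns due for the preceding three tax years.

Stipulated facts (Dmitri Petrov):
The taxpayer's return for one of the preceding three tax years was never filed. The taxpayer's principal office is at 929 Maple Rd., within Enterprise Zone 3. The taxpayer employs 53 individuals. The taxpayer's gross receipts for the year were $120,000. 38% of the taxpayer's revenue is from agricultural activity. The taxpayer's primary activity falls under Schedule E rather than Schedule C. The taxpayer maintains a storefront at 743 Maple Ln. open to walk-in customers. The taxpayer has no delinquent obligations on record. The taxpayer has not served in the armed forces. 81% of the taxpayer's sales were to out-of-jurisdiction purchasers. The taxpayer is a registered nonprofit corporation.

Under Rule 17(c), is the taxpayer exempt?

(A) >70% out-of-jur. sales — holds.
(B) nonprofit — satisfied.
(i) = T AND T = true.
(ii) no delinquency — met.
(a): T OR T → true.
(b) in enterprise zone — met.
(i) receipts ≤ $100,000 — fails.
(ii) ≥60% agricultural — not met.
(iii) veteran — not satisfied.
So (c) is not satisfied (F OR F OR F).
(1) = T AND T AND F = false.
(a) has storefront — met.
(b) ≤ 14 employees — not met.
So (2) is not satisfied (T AND F).
(3) returns current — fails.
Overall: F OR F OR F → false.

No — not exempt.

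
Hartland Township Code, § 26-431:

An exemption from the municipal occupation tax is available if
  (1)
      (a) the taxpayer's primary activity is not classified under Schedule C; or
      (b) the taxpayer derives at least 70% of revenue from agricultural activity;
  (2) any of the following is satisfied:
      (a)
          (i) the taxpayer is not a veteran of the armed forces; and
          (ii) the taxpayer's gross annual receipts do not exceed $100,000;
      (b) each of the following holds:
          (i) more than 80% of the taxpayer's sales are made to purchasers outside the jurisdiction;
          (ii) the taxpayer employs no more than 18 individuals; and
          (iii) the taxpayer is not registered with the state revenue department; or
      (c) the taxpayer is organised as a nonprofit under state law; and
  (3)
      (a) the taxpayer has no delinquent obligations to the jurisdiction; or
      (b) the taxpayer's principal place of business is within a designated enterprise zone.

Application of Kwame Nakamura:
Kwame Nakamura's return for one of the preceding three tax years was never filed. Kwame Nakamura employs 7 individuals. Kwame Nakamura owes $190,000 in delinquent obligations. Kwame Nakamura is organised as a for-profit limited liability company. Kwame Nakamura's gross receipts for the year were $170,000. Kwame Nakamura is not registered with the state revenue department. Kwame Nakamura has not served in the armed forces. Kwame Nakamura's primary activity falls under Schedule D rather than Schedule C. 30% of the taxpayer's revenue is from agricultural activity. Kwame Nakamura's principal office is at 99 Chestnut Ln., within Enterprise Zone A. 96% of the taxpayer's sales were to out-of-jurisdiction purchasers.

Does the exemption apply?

Yes — exempt.

(a) not (Schedule C activity) — satisfied.
(b) ≥70% agricultural — not satisfied.
(1) = T OR F = true.
(i) not (veteran) — met.
(ii) receipts ≤ $100,000 — not satisfied.
So (a) is not satisfied (T AND F).
(i) >80% out-of-jur. sales — satisfied.
(ii) ≤ 18 employees — met.
(iii) not (state-registered) — met.
(b) = T AND T AND T = true.
(c) nonprofit — fails.
(2) = F OR T OR F = true.
(a) no delinquency — not met.
(b) in enterprise zone — met.
So (3) is satisfied (F OR T).
Overall: T AND T AND T → true.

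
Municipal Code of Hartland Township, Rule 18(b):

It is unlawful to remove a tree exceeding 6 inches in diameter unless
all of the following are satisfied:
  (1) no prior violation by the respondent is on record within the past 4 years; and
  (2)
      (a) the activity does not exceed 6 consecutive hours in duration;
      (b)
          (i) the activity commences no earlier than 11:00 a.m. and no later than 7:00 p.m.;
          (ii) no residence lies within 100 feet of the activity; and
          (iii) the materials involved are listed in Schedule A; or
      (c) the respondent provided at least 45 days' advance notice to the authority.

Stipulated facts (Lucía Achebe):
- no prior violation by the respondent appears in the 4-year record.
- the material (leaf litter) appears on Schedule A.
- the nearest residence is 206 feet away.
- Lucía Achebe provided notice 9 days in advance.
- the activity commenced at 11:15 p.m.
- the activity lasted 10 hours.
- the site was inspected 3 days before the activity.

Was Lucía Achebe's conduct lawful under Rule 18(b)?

(1) no prior violation — met.
(a) ≤ 6 hrs duration — not met.
(i) start within hours — not satisfied.
(ii) no residence in 100 ft — satisfied.
(iii) Schedule A material — satisfied.
(b): F AND T AND T → false.
(c) ≥45 days' notice — not met.
So (2) is not satisfied (F OR F OR F).
Overall: T AND F → false.

No — unlawful.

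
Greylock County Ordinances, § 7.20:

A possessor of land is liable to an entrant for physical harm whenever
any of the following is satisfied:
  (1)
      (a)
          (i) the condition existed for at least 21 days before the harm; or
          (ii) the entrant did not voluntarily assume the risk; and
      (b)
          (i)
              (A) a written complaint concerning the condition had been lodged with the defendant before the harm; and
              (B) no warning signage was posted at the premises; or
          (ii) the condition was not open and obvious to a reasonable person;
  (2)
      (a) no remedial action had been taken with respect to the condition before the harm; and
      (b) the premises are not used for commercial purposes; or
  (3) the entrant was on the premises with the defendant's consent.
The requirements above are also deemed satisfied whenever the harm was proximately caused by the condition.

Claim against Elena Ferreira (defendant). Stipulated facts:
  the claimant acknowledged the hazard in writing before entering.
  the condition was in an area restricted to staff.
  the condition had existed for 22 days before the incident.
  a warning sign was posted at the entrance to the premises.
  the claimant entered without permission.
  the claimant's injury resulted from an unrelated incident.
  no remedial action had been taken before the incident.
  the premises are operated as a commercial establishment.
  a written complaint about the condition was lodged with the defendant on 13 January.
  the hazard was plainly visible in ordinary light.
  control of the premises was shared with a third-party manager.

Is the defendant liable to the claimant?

No — not liable.

(i) condition ≥21 days old — satisfied.
(ii) no assumed risk — not met.
(a): T OR F → true.
(A) complaint lodged — satisfied.
(B) no signage posted — fails.
So (i) is not satisfied (T AND F).
(ii) not open/obvious — fails.
So (b) is not satisfied (F OR F).
(1) = T AND F = false.
(a) no remedial action — met.
(b) not (commercial use) — not met.
So (2) is not satisfied (T AND F).
(3) consent to enter — not met.
Overall: F OR F OR F → false.
Exception (proximate cause) — not satisfied.
Result: main false OR exception false → false.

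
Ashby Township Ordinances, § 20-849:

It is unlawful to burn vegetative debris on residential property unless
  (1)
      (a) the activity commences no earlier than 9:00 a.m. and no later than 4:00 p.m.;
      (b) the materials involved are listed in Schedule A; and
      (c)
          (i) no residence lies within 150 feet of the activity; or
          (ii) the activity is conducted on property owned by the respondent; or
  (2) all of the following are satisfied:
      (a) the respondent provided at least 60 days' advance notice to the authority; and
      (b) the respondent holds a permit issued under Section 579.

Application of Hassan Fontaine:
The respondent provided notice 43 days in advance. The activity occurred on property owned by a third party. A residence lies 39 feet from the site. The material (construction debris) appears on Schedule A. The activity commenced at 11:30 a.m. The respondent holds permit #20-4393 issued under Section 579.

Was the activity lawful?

(a) start within hours — holds.
(b) Schedule A material — holds.
(i) no residence in 150 ft — fails.
(ii) own property — fails.
(c): F OR F → false.
(1) = T AND T AND F = false.
(a) ≥60 days' notice — fails.
(b) holds permit — holds.
(2) = F AND T = false.
Overall: F OR F → false.

No — unlawful.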